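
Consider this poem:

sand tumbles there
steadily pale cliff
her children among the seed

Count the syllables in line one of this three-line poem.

Line one: sand (1), tumbles (2), there (1) → 4

4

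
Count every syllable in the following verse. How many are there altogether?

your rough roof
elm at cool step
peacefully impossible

Line 1: "your rough roof": 1+1+1 = 3
Line 2: "elm at cool step": 1+1+1+1 = 4
Line 3: "peacefully impossible": 3+4 = 7
Total: 3 + 4 + 7 = 14

14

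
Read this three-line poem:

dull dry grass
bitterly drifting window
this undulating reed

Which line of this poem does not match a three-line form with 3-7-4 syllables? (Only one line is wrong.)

Line 1: "dull dry grass": 1+1+1 = 3 ✓
Line 2: "bitterly drifting window": 3+2+2 = 7 ✓
Line 3: "this undulating reed": 1+4+1 = 6 (expected 4)

The third line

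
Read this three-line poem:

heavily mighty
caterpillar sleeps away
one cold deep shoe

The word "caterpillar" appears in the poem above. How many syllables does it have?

"caterpillar" has 4 syllables.

4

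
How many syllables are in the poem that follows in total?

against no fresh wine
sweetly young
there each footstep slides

13

Line 1: "against no fresh wine": 2+1+1+1 = 5
Line 2: "sweetly young": 2+1 = 3
Line 3: "there each footstep slides": 1+1+2+1 = 5
Total: 5 + 3 + 5 = 13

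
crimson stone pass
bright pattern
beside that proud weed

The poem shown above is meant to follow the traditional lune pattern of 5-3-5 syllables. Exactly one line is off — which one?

Line 1: crimson(2) + stone(1) + pass(1) = 4 (expected 5)
Line 2: bright(1) + pattern(2) = 3 ✓
Line 3: beside(2) + that(1) + proud(1) + weed(1) = 5 ✓

Line 1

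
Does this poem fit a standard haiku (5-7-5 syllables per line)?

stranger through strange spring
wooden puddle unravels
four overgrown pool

Line 1: "stranger through strange spring": 2+1+1+1 = 5 ✓
Line 2: "wooden puddle unravels": 2+2+3 = 7 ✓
Line 3: "four overgrown pool": 1+3+1 = 5 ✓

Yes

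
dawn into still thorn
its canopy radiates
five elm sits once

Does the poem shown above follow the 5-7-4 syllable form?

Yes

Line 1: "dawn into still thorn": 1+2+1+1 = 5 ✓
Line 2: "its canopy radiates": 1+3+3 = 7 ✓
Line 3: "five elm sits once": 1+1+1+1 = 4 ✓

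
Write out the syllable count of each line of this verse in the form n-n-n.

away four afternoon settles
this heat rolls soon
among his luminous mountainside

Line 1: "away four afternoon settles": 2+1+3+2 = 8
Line 2: "this heat rolls soon": 1+1+1+1 = 4
Line 3: "among his luminous mountainside": 2+1+3+3 = 9

8-4-9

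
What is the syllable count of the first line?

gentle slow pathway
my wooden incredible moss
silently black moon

5

The first line: gentle(2) + slow(1) + pathway(2) = 5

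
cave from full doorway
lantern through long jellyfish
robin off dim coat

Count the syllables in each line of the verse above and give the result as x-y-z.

5-7-5

Line 1: cave (1), from (1), full (1), doorway (2) → 5
Line 2: lantern (2), through (1), long (1), jellyfish (3) → 7
Line 3: robin (2), off (1), dim (1), coat (1) → 5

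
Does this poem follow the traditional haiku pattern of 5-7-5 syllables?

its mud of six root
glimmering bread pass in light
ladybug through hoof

Line 1: "its mud of six root": 1+1+1+1+1 = 5 ✓
Line 2: "glimmering bread pass in light": 3+1+1+1+1 = 7 ✓
Line 3: "ladybug through hoof": 3+1+1 = 5 ✓

Yes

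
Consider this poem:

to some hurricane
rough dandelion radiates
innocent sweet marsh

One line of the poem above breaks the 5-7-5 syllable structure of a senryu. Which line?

The second line

Line 1: to (1), some (1), hurricane (3) → 5 ✓
Line 2: rough (1), dandelion (4), radiates (3) → 8 (expected 7)
Line 3: innocent (3), sweet (1), marsh (1) → 5 ✓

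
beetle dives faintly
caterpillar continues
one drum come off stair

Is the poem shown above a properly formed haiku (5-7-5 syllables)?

Yes

Line 1: "beetle dives faintly": 2+1+2 = 5 ✓
Line 2: "caterpillar continues": 4+3 = 7 ✓
Line 3: "one drum come off stair": 1+1+1+1+1 = 5 ✓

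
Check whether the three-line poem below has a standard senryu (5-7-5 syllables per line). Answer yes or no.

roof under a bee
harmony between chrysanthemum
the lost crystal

Line 1: "roof under a bee": 1+2+1+1 = 5 ✓
Line 2: "harmony between chrysanthemum": 3+2+4 = 9 (expected 7)
Line 3: "the lost crystal": 1+1+2 = 4 (expected 5)

No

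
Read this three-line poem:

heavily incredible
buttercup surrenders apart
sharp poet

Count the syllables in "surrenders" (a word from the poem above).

3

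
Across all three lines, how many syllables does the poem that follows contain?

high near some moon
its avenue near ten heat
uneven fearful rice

Line 1: "high near some moon": 1+1+1+1 = 4
Line 2: "its avenue near ten heat": 1+3+1+1+1 = 7
Line 3: "uneven fearful rice": 3+2+1 = 6
Total: 4 + 7 + 6 = 17

17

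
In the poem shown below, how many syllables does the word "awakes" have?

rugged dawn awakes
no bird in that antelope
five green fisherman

"awakes" has 2 syllables.

2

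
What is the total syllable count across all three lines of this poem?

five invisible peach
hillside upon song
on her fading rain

Line 1: "five invisible peach": 1+4+1 = 6
Line 2: "hillside upon song": 2+2+1 = 5
Line 3: "on her fading rain": 1+1+2+1 = 5
Total: 6 + 5 + 5 = 16

16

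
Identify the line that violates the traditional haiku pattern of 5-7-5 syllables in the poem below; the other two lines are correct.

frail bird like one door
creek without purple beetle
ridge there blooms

Line 1: "frail bird like one door": 1+1+1+1+1 = 5 ✓
Line 2: "creek without purple beetle": 1+2+2+2 = 7 ✓
Line 3: "ridge there blooms": 1+1+1 = 3 (expected 5)

The third line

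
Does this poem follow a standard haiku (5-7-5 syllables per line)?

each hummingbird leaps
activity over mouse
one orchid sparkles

Yes

Line 1: "each hummingbird leaps": 1+3+1 = 5 ✓
Line 2: "activity over mouse": 4+2+1 = 7 ✓
Line 3: "one orchid sparkles": 1+2+2 = 5 ✓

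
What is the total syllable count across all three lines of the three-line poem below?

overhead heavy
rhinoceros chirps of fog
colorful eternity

19

Line 1: overhead (3), heavy (2) → 5
Line 2: rhinoceros (4), chirps (1), of (1), fog (1) → 7
Line 3: colorful (3), eternity (4) → 7
Total: 5 + 7 + 7 = 19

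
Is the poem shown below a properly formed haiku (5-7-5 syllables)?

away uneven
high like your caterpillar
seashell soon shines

No

Line 1: away(2) + uneven(3) = 5 ✓
Line 2: high(1) + like(1) + your(1) + caterpillar(4) = 7 ✓
Line 3: seashell(2) + soon(1) + shines(1) = 4 (expected 5)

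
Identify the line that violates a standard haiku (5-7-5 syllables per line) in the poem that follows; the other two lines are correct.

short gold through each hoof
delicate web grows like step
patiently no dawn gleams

Line 1: short (1), gold (1), through (1), each (1), hoof (1) → 5 ✓
Line 2: delicate (3), web (1), grows (1), like (1), step (1) → 7 ✓
Line 3: patiently (3), no (1), dawn (1), gleams (1) → 6 (expected 5)

Line 3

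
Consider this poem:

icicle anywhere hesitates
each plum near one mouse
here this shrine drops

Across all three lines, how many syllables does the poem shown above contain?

Line 1: "icicle anywhere hesitates": 3+3+3 = 9
Line 2: "each plum near one mouse": 1+1+1+1+1 = 5
Line 3: "here this shrine drops": 1+1+1+1 = 4
Total: 9 + 5 + 4 = 18

18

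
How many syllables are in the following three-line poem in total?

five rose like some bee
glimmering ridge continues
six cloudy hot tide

Line 1: "five rose like some bee": 1+1+1+1+1 = 5
Line 2: "glimmering ridge continues": 3+1+3 = 7
Line 3: "six cloudy hot tide": 1+2+1+1 = 5
Total: 5 + 7 + 5 = 17

17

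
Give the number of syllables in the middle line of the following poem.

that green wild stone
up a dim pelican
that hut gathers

6

The middle line: up (1), a (1), dim (1), pelican (3) → 6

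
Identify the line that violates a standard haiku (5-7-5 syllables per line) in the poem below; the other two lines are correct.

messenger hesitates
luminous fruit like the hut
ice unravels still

Line 1: messenger (3), hesitates (3) → 6 (expected 5)
Line 2: luminous (3), fruit (1), like (1), the (1), hut (1) → 7 ✓
Line 3: ice (1), unravels (3), still (1) → 5 ✓

Line 1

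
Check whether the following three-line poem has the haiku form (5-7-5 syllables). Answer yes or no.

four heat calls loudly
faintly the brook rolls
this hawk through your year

No

Line 1: "four heat calls loudly": 1+1+1+2 = 5 ✓
Line 2: "faintly the brook rolls": 2+1+1+1 = 5 (expected 7)
Line 3: "this hawk through your year": 1+1+1+1+1 = 5 ✓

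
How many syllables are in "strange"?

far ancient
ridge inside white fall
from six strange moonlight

1

"strange" has 1 syllable.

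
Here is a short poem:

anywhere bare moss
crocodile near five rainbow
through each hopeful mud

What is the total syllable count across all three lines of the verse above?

17

Line 1: anywhere (3), bare (1), moss (1) → 5
Line 2: crocodile (3), near (1), five (1), rainbow (2) → 7
Line 3: through (1), each (1), hopeful (2), mud (1) → 5
Total: 5 + 7 + 5 = 17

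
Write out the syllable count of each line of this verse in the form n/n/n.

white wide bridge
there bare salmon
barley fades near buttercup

3/4/7

Line 1: white(1) + wide(1) + bridge(1) = 3
Line 2: there(1) + bare(1) + salmon(2) = 4
Line 3: barley(2) + fades(1) + near(1) + buttercup(3) = 7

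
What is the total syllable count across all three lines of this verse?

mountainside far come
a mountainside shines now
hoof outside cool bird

Line 1: mountainside (3), far (1), come (1) → 5
Line 2: a (1), mountainside (3), shines (1), now (1) → 6
Line 3: hoof (1), outside (2), cool (1), bird (1) → 5
Total: 5 + 6 + 5 = 16

16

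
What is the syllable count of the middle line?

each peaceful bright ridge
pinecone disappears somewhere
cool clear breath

The middle line: "pinecone disappears somewhere": 2+3+2 = 7

7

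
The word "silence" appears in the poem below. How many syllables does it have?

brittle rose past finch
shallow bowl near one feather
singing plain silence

2

"silence" has 2 syllables.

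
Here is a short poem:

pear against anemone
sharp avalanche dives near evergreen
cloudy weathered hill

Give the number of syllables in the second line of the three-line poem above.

The second line: sharp (1), avalanche (3), dives (1), near (1), evergreen (3) → 9

9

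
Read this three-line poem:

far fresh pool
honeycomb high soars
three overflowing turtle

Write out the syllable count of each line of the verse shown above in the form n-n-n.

3-5-7

Line 1: far(1) + fresh(1) + pool(1) = 3
Line 2: honeycomb(3) + high(1) + soars(1) = 5
Line 3: three(1) + overflowing(4) + turtle(2) = 7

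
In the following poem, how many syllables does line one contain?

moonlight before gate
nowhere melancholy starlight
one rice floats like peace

5

Line one: moonlight(2) + before(2) + gate(1) = 5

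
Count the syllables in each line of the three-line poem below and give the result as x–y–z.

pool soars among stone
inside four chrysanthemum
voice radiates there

Line 1: pool (1), soars (1), among (2), stone (1) → 5
Line 2: inside (2), four (1), chrysanthemum (4) → 7
Line 3: voice (1), radiates (3), there (1) → 5

5–7–5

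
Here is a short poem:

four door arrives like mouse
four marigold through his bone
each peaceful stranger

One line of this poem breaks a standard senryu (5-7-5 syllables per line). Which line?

The first line

Line 1: "four door arrives like mouse": 1+1+2+1+1 = 6 (expected 5)
Line 2: "four marigold through his bone": 1+3+1+1+1 = 7 ✓
Line 3: "each peaceful stranger": 1+2+2 = 5 ✓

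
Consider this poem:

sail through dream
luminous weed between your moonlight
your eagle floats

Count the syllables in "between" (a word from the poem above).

"between" has 2 syllables.

2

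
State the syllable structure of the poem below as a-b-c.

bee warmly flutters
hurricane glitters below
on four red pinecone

5-7-5

Line 1: bee (1), warmly (2), flutters (2) → 5
Line 2: hurricane (3), glitters (2), below (2) → 7
Line 3: on (1), four (1), red (1), pinecone (2) → 5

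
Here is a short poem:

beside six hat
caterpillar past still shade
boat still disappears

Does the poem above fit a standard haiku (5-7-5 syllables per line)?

Line 1: "beside six hat": 2+1+1 = 4 (expected 5)
Line 2: "caterpillar past still shade": 4+1+1+1 = 7 ✓
Line 3: "boat still disappears": 1+1+3 = 5 ✓

No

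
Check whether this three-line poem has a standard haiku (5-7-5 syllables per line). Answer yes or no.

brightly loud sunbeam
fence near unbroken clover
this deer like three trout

Yes

Line 1: brightly(2) + loud(1) + sunbeam(2) = 5 ✓
Line 2: fence(1) + near(1) + unbroken(3) + clover(2) = 7 ✓
Line 3: this(1) + deer(1) + like(1) + three(1) + trout(1) = 5 ✓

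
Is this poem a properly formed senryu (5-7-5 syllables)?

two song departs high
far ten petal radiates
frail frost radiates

Yes

Line 1: two (1), song (1), departs (2), high (1) → 5 ✓
Line 2: far (1), ten (1), petal (2), radiates (3) → 7 ✓
Line 3: frail (1), frost (1), radiates (3) → 5 ✓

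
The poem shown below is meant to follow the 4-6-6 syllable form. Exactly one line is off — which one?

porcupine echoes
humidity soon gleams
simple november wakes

Line 1: "porcupine echoes": 3+2 = 5 (expected 4)
Line 2: "humidity soon gleams": 4+1+1 = 6 ✓
Line 3: "simple november wakes": 2+3+1 = 6 ✓

Line 1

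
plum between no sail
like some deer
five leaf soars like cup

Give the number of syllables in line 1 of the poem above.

5

Line 1: "plum between no sail": 1+2+1+1 = 5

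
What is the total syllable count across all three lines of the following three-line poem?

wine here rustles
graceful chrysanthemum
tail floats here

Line 1: wine (1), here (1), rustles (2) → 4
Line 2: graceful (2), chrysanthemum (4) → 6
Line 3: tail (1), floats (1), here (1) → 3
Total: 4 + 6 + 3 = 13

13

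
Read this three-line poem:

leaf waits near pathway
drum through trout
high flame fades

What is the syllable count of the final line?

The final line: high(1) + flame(1) + fades(1) = 3

3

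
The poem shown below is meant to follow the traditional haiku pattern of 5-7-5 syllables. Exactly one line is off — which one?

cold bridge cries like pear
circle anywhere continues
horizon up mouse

Line 1: cold (1), bridge (1), cries (1), like (1), pear (1) → 5 ✓
Line 2: circle (2), anywhere (3), continues (3) → 8 (expected 7)
Line 3: horizon (3), up (1), mouse (1) → 5 ✓

Line 2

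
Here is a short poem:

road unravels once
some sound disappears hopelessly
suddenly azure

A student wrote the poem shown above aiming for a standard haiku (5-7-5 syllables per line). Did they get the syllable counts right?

No

Line 1: road(1) + unravels(3) + once(1) = 5 ✓
Line 2: some(1) + sound(1) + disappears(3) + hopelessly(3) = 8 (expected 7)
Line 3: suddenly(3) + azure(2) = 5 ✓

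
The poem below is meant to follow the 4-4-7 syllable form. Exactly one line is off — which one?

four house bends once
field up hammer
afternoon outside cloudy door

Line 1: four(1) + house(1) + bends(1) + once(1) = 4 ✓
Line 2: field(1) + up(1) + hammer(2) = 4 ✓
Line 3: afternoon(3) + outside(2) + cloudy(2) + door(1) = 8 (expected 7)

Line 3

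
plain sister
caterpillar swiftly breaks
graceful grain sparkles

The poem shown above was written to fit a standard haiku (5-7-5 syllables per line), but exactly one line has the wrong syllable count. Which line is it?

Line 1: "plain sister": 1+2 = 3 (expected 5)
Line 2: "caterpillar swiftly breaks": 4+2+1 = 7 ✓
Line 3: "graceful grain sparkles": 2+1+2 = 5 ✓

Line 1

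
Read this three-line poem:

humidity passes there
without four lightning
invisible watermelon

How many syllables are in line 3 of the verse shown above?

8

Line 3: "invisible watermelon": 4+4 = 8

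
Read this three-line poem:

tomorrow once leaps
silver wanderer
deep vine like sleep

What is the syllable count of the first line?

5

The first line: "tomorrow once leaps": 3+1+1 = 5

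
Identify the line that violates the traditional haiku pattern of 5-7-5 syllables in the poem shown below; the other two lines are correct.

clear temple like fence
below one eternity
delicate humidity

The third line

Line 1: "clear temple like fence": 1+2+1+1 = 5 ✓
Line 2: "below one eternity": 2+1+4 = 7 ✓
Line 3: "delicate humidity": 3+4 = 7 (expected 5)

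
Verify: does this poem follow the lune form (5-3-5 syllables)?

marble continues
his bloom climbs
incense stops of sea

Yes

Line 1: marble(2) + continues(3) = 5 ✓
Line 2: his(1) + bloom(1) + climbs(1) = 3 ✓
Line 3: incense(2) + stops(1) + of(1) + sea(1) = 5 ✓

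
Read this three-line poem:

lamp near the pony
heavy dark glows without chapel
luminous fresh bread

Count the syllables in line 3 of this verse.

5

Line 3: luminous(3) + fresh(1) + bread(1) = 5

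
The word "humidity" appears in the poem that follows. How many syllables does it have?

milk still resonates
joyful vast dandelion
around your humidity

4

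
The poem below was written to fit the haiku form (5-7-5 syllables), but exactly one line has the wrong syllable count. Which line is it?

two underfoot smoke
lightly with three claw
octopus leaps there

The second line

Line 1: two(1) + underfoot(3) + smoke(1) = 5 ✓
Line 2: lightly(2) + with(1) + three(1) + claw(1) = 5 (expected 7)
Line 3: octopus(3) + leaps(1) + there(1) = 5 ✓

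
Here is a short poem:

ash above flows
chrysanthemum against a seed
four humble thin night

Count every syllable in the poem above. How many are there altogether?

17

Line 1: ash (1), above (2), flows (1) → 4
Line 2: chrysanthemum (4), against (2), a (1), seed (1) → 8
Line 3: four (1), humble (2), thin (1), night (1) → 5
Total: 4 + 8 + 5 = 17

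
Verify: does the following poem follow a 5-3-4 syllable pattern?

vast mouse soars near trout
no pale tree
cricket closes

Yes

Line 1: "vast mouse soars near trout": 1+1+1+1+1 = 5 ✓
Line 2: "no pale tree": 1+1+1 = 3 ✓
Line 3: "cricket closes": 2+2 = 4 ✓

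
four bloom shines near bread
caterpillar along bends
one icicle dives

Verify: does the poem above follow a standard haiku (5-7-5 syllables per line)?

Line 1: "four bloom shines near bread": 1+1+1+1+1 = 5 ✓
Line 2: "caterpillar along bends": 4+2+1 = 7 ✓
Line 3: "one icicle dives": 1+3+1 = 5 ✓

Yes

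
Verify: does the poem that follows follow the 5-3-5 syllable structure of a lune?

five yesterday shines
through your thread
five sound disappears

Yes

Line 1: "five yesterday shines": 1+3+1 = 5 ✓
Line 2: "through your thread": 1+1+1 = 3 ✓
Line 3: "five sound disappears": 1+1+3 = 5 ✓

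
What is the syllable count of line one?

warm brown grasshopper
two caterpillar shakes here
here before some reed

Line one: "warm brown grasshopper": 1+1+3 = 5

5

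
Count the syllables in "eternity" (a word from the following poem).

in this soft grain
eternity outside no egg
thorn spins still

"eternity" has 4 syllables.

4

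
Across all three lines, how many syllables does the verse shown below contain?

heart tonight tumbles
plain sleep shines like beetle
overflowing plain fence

17

Line 1: "heart tonight tumbles": 1+2+2 = 5
Line 2: "plain sleep shines like beetle": 1+1+1+1+2 = 6
Line 3: "overflowing plain fence": 4+1+1 = 6
Total: 5 + 6 + 6 = 17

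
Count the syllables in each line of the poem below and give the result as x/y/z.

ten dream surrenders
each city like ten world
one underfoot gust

Line 1: ten(1) + dream(1) + surrenders(3) = 5
Line 2: each(1) + city(2) + like(1) + ten(1) + world(1) = 6
Line 3: one(1) + underfoot(3) + gust(1) = 5

5/6/5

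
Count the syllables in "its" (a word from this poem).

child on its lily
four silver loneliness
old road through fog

"its" has 1 syllable.

1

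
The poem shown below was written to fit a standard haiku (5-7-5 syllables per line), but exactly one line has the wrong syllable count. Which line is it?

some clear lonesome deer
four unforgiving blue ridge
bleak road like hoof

Line 1: "some clear lonesome deer": 1+1+2+1 = 5 ✓
Line 2: "four unforgiving blue ridge": 1+4+1+1 = 7 ✓
Line 3: "bleak road like hoof": 1+1+1+1 = 4 (expected 5)

The third line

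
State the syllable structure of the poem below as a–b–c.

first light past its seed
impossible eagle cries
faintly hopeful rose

5–7–5

Line 1: first(1) + light(1) + past(1) + its(1) + seed(1) = 5
Line 2: impossible(4) + eagle(2) + cries(1) = 7
Line 3: faintly(2) + hopeful(2) + rose(1) = 5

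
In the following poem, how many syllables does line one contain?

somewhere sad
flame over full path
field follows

Line one: somewhere(2) + sad(1) = 3

3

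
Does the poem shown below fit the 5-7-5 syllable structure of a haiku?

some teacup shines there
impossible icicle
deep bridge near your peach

Line 1: "some teacup shines there": 1+2+1+1 = 5 ✓
Line 2: "impossible icicle": 4+3 = 7 ✓
Line 3: "deep bridge near your peach": 1+1+1+1+1 = 5 ✓

Yes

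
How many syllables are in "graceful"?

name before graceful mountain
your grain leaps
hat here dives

2

"graceful" has 2 syllables.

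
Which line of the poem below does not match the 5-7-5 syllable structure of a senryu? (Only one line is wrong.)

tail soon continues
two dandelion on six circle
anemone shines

Line 1: "tail soon continues": 1+1+3 = 5 ✓
Line 2: "two dandelion on six circle": 1+4+1+1+2 = 9 (expected 7)
Line 3: "anemone shines": 4+1 = 5 ✓

Line 2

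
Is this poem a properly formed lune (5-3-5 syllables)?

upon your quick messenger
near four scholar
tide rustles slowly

Line 1: "upon your quick messenger": 2+1+1+3 = 7 (expected 5)
Line 2: "near four scholar": 1+1+2 = 4 (expected 3)
Line 3: "tide rustles slowly": 1+2+2 = 5 ✓

No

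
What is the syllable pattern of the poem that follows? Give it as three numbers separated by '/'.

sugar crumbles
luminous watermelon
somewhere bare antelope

Line 1: "sugar crumbles": 2+2 = 4
Line 2: "luminous watermelon": 3+4 = 7
Line 3: "somewhere bare antelope": 2+1+3 = 6

4/7/6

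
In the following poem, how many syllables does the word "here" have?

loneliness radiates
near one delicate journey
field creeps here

1

"here" has 1 syllable.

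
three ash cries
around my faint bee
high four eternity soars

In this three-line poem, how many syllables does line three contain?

7

Line three: high (1), four (1), eternity (4), soars (1) → 7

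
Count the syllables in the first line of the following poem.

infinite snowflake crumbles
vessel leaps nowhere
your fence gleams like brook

The first line: "infinite snowflake crumbles": 3+2+2 = 7

7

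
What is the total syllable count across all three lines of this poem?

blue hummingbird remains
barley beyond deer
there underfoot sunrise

Line 1: "blue hummingbird remains": 1+3+2 = 6
Line 2: "barley beyond deer": 2+2+1 = 5
Line 3: "there underfoot sunrise": 1+3+2 = 6
Total: 6 + 5 + 6 = 17

17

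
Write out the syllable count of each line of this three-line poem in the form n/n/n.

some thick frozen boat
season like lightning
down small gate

Line 1: some(1) + thick(1) + frozen(2) + boat(1) = 5
Line 2: season(2) + like(1) + lightning(2) = 5
Line 3: down(1) + small(1) + gate(1) = 3

5/5/3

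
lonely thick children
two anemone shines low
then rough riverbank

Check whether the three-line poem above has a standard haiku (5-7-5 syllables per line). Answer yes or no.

Line 1: lonely(2) + thick(1) + children(2) = 5 ✓
Line 2: two(1) + anemone(4) + shines(1) + low(1) = 7 ✓
Line 3: then(1) + rough(1) + riverbank(3) = 5 ✓

Yes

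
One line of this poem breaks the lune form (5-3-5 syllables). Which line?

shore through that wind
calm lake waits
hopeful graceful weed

The first line

Line 1: shore(1) + through(1) + that(1) + wind(1) = 4 (expected 5)
Line 2: calm(1) + lake(1) + waits(1) = 3 ✓
Line 3: hopeful(2) + graceful(2) + weed(1) = 5 ✓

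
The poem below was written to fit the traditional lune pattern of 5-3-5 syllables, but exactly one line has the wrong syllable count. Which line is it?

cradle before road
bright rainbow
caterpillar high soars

Line 1: cradle (2), before (2), road (1) → 5 ✓
Line 2: bright (1), rainbow (2) → 3 ✓
Line 3: caterpillar (4), high (1), soars (1) → 6 (expected 5)

Line 3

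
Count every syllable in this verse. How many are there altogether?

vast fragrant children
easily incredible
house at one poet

17

Line 1: "vast fragrant children": 1+2+2 = 5
Line 2: "easily incredible": 3+4 = 7
Line 3: "house at one poet": 1+1+1+2 = 5
Total: 5 + 7 + 5 = 17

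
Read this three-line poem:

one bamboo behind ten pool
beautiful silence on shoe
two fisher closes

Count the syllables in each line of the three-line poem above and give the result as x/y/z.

7/7/5

Line 1: "one bamboo behind ten pool": 1+2+2+1+1 = 7
Line 2: "beautiful silence on shoe": 3+2+1+1 = 7
Line 3: "two fisher closes": 1+2+2 = 5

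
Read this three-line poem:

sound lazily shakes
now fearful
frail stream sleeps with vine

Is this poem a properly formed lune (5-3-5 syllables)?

Yes

Line 1: sound (1), lazily (3), shakes (1) → 5 ✓
Line 2: now (1), fearful (2) → 3 ✓
Line 3: frail (1), stream (1), sleeps (1), with (1), vine (1) → 5 ✓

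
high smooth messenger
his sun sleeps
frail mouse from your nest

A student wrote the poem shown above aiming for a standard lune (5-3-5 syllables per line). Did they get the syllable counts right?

Yes

Line 1: high (1), smooth (1), messenger (3) → 5 ✓
Line 2: his (1), sun (1), sleeps (1) → 3 ✓
Line 3: frail (1), mouse (1), from (1), your (1), nest (1) → 5 ✓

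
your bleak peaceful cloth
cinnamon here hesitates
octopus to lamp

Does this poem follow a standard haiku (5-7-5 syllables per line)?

Line 1: your(1) + bleak(1) + peaceful(2) + cloth(1) = 5 ✓
Line 2: cinnamon(3) + here(1) + hesitates(3) = 7 ✓
Line 3: octopus(3) + to(1) + lamp(1) = 5 ✓

Yes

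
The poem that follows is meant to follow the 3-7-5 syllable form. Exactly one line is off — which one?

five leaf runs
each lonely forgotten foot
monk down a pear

The third line

Line 1: five (1), leaf (1), runs (1) → 3 ✓
Line 2: each (1), lonely (2), forgotten (3), foot (1) → 7 ✓
Line 3: monk (1), down (1), a (1), pear (1) → 4 (expected 5)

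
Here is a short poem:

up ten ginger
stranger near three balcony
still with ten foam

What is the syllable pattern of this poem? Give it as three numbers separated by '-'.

Line 1: up (1), ten (1), ginger (2) → 4
Line 2: stranger (2), near (1), three (1), balcony (3) → 7
Line 3: still (1), with (1), ten (1), foam (1) → 4

4-7-4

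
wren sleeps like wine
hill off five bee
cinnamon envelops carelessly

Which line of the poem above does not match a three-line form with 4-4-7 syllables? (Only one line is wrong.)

Line 3

Line 1: "wren sleeps like wine": 1+1+1+1 = 4 ✓
Line 2: "hill off five bee": 1+1+1+1 = 4 ✓
Line 3: "cinnamon envelops carelessly": 3+3+3 = 9 (expected 7)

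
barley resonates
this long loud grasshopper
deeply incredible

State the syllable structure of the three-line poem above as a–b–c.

Line 1: "barley resonates": 2+3 = 5
Line 2: "this long loud grasshopper": 1+1+1+3 = 6
Line 3: "deeply incredible": 2+4 = 6

5–6–6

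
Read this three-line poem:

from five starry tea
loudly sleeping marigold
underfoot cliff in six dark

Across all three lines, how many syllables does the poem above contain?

19

Line 1: from(1) + five(1) + starry(2) + tea(1) = 5
Line 2: loudly(2) + sleeping(2) + marigold(3) = 7
Line 3: underfoot(3) + cliff(1) + in(1) + six(1) + dark(1) = 7
Total: 5 + 7 + 7 = 19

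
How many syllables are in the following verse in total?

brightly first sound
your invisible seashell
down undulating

16

Line 1: brightly (2), first (1), sound (1) → 4
Line 2: your (1), invisible (4), seashell (2) → 7
Line 3: down (1), undulating (4) → 5
Total: 4 + 7 + 5 = 16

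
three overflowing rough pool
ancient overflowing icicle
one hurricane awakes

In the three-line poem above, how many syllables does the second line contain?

9

The second line: ancient (2), overflowing (4), icicle (3) → 9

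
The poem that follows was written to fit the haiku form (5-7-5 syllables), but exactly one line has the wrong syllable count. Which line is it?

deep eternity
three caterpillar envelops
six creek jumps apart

Line 1: "deep eternity": 1+4 = 5 ✓
Line 2: "three caterpillar envelops": 1+4+3 = 8 (expected 7)
Line 3: "six creek jumps apart": 1+1+1+2 = 5 ✓

Line 2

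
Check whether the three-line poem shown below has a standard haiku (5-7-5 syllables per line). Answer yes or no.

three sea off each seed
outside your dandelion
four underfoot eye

Yes

Line 1: three(1) + sea(1) + off(1) + each(1) + seed(1) = 5 ✓
Line 2: outside(2) + your(1) + dandelion(4) = 7 ✓
Line 3: four(1) + underfoot(3) + eye(1) = 5 ✓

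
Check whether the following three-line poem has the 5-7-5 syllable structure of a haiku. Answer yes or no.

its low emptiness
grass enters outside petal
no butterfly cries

Line 1: "its low emptiness": 1+1+3 = 5 ✓
Line 2: "grass enters outside petal": 1+2+2+2 = 7 ✓
Line 3: "no butterfly cries": 1+3+1 = 5 ✓

Yes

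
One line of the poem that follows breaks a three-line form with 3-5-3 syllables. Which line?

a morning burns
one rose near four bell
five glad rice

Line 1: "a morning burns": 1+2+1 = 4 (expected 3)
Line 2: "one rose near four bell": 1+1+1+1+1 = 5 ✓
Line 3: "five glad rice": 1+1+1 = 3 ✓

The first line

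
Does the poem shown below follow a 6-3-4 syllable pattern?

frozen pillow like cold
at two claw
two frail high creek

Yes

Line 1: "frozen pillow like cold": 2+2+1+1 = 6 ✓
Line 2: "at two claw": 1+1+1 = 3 ✓
Line 3: "two frail high creek": 1+1+1+1 = 4 ✓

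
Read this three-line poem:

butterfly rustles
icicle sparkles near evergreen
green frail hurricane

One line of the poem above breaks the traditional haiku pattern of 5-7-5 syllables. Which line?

Line 1: butterfly (3), rustles (2) → 5 ✓
Line 2: icicle (3), sparkles (2), near (1), evergreen (3) → 9 (expected 7)
Line 3: green (1), frail (1), hurricane (3) → 5 ✓

The second line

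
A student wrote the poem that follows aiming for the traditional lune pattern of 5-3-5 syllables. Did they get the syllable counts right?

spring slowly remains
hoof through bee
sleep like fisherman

Line 1: "spring slowly remains": 1+2+2 = 5 ✓
Line 2: "hoof through bee": 1+1+1 = 3 ✓
Line 3: "sleep like fisherman": 1+1+3 = 5 ✓

Yes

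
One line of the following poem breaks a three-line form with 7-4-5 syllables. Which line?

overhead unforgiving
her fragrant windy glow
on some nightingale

Line 2

Line 1: "overhead unforgiving": 3+4 = 7 ✓
Line 2: "her fragrant windy glow": 1+2+2+1 = 6 (expected 4)
Line 3: "on some nightingale": 1+1+3 = 5 ✓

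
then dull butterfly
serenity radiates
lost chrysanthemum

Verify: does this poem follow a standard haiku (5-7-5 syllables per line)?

Yes

Line 1: then(1) + dull(1) + butterfly(3) = 5 ✓
Line 2: serenity(4) + radiates(3) = 7 ✓
Line 3: lost(1) + chrysanthemum(4) = 5 ✓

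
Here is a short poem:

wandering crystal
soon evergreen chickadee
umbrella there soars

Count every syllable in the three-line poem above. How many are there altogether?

Line 1: wandering (3), crystal (2) → 5
Line 2: soon (1), evergreen (3), chickadee (3) → 7
Line 3: umbrella (3), there (1), soars (1) → 5
Total: 5 + 7 + 5 = 17

17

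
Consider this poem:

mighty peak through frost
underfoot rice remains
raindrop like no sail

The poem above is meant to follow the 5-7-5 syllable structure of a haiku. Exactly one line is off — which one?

The second line

Line 1: mighty (2), peak (1), through (1), frost (1) → 5 ✓
Line 2: underfoot (3), rice (1), remains (2) → 6 (expected 7)
Line 3: raindrop (2), like (1), no (1), sail (1) → 5 ✓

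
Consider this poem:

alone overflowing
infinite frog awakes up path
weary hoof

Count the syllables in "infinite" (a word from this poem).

3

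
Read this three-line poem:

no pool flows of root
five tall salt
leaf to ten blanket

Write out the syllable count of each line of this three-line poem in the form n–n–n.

5–3–5

Line 1: no(1) + pool(1) + flows(1) + of(1) + root(1) = 5
Line 2: five(1) + tall(1) + salt(1) = 3
Line 3: leaf(1) + to(1) + ten(1) + blanket(2) = 5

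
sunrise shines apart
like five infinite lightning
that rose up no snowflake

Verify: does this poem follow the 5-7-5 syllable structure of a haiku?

No

Line 1: "sunrise shines apart": 2+1+2 = 5 ✓
Line 2: "like five infinite lightning": 1+1+3+2 = 7 ✓
Line 3: "that rose up no snowflake": 1+1+1+1+2 = 6 (expected 5)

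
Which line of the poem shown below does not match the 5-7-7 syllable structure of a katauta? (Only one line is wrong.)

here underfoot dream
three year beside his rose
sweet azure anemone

Line 1: "here underfoot dream": 1+3+1 = 5 ✓
Line 2: "three year beside his rose": 1+1+2+1+1 = 6 (expected 7)
Line 3: "sweet azure anemone": 1+2+4 = 7 ✓

Line 2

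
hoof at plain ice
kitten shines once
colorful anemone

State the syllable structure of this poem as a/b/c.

4/4/7

Line 1: "hoof at plain ice": 1+1+1+1 = 4
Line 2: "kitten shines once": 2+1+1 = 4
Line 3: "colorful anemone": 3+4 = 7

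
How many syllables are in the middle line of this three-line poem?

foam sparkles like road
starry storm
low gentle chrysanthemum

The middle line: "starry storm": 2+1 = 3

3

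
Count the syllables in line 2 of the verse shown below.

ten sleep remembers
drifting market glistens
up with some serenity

Line 2: "drifting market glistens": 2+2+2 = 6

6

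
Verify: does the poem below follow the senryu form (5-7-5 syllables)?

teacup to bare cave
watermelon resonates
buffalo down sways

Yes

Line 1: teacup (2), to (1), bare (1), cave (1) → 5 ✓
Line 2: watermelon (4), resonates (3) → 7 ✓
Line 3: buffalo (3), down (1), sways (1) → 5 ✓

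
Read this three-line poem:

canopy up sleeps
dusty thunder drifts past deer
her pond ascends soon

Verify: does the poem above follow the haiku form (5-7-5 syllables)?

Yes

Line 1: canopy(3) + up(1) + sleeps(1) = 5 ✓
Line 2: dusty(2) + thunder(2) + drifts(1) + past(1) + deer(1) = 7 ✓
Line 3: her(1) + pond(1) + ascends(2) + soon(1) = 5 ✓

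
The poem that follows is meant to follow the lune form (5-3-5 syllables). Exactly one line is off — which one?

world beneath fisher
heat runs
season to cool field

Line 2

Line 1: world (1), beneath (2), fisher (2) → 5 ✓
Line 2: heat (1), runs (1) → 2 (expected 3)
Line 3: season (2), to (1), cool (1), field (1) → 5 ✓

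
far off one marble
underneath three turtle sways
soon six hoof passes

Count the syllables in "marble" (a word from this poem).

2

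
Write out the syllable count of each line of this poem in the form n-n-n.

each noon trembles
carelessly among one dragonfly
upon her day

Line 1: "each noon trembles": 1+1+2 = 4
Line 2: "carelessly among one dragonfly": 3+2+1+3 = 9
Line 3: "upon her day": 2+1+1 = 4

4-9-4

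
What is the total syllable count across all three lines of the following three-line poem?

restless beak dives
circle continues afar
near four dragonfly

16

Line 1: "restless beak dives": 2+1+1 = 4
Line 2: "circle continues afar": 2+3+2 = 7
Line 3: "near four dragonfly": 1+1+3 = 5
Total: 4 + 7 + 5 = 16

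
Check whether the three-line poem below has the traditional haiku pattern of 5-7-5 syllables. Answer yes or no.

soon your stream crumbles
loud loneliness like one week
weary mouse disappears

Line 1: soon(1) + your(1) + stream(1) + crumbles(2) = 5 ✓
Line 2: loud(1) + loneliness(3) + like(1) + one(1) + week(1) = 7 ✓
Line 3: weary(2) + mouse(1) + disappears(3) = 6 (expected 5)

No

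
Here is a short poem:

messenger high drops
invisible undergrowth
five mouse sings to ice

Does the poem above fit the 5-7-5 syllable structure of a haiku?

Yes

Line 1: "messenger high drops": 3+1+1 = 5 ✓
Line 2: "invisible undergrowth": 4+3 = 7 ✓
Line 3: "five mouse sings to ice": 1+1+1+1+1 = 5 ✓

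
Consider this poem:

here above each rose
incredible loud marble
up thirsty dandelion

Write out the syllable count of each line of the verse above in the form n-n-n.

Line 1: here(1) + above(2) + each(1) + rose(1) = 5
Line 2: incredible(4) + loud(1) + marble(2) = 7
Line 3: up(1) + thirsty(2) + dandelion(4) = 7

5-7-7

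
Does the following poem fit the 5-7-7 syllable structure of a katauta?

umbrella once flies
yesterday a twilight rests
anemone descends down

Line 1: umbrella(3) + once(1) + flies(1) = 5 ✓
Line 2: yesterday(3) + a(1) + twilight(2) + rests(1) = 7 ✓
Line 3: anemone(4) + descends(2) + down(1) = 7 ✓

Yes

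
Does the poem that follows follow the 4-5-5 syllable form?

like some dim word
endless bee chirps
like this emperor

Line 1: like (1), some (1), dim (1), word (1) → 4 ✓
Line 2: endless (2), bee (1), chirps (1) → 4 (expected 5)
Line 3: like (1), this (1), emperor (3) → 5 ✓

No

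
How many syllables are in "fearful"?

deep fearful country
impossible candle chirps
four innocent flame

2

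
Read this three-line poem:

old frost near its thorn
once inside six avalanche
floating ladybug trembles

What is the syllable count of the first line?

The first line: old(1) + frost(1) + near(1) + its(1) + thorn(1) = 5

5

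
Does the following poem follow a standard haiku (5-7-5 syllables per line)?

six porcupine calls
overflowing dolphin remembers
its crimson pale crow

Line 1: "six porcupine calls": 1+3+1 = 5 ✓
Line 2: "overflowing dolphin remembers": 4+2+3 = 9 (expected 7)
Line 3: "its crimson pale crow": 1+2+1+1 = 5 ✓

No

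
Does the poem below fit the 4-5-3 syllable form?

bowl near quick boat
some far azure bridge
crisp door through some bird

Line 1: "bowl near quick boat": 1+1+1+1 = 4 ✓
Line 2: "some far azure bridge": 1+1+2+1 = 5 ✓
Line 3: "crisp door through some bird": 1+1+1+1+1 = 5 (expected 3)

No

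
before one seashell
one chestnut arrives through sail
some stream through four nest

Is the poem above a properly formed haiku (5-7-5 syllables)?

Line 1: before(2) + one(1) + seashell(2) = 5 ✓
Line 2: one(1) + chestnut(2) + arrives(2) + through(1) + sail(1) = 7 ✓
Line 3: some(1) + stream(1) + through(1) + four(1) + nest(1) = 5 ✓

Yes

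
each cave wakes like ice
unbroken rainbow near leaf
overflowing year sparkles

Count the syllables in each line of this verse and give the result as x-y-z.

Line 1: "each cave wakes like ice": 1+1+1+1+1 = 5
Line 2: "unbroken rainbow near leaf": 3+2+1+1 = 7
Line 3: "overflowing year sparkles": 4+1+2 = 7

5-7-7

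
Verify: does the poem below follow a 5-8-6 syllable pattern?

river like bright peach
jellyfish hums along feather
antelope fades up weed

Yes

Line 1: river (2), like (1), bright (1), peach (1) → 5 ✓
Line 2: jellyfish (3), hums (1), along (2), feather (2) → 8 ✓
Line 3: antelope (3), fades (1), up (1), weed (1) → 6 ✓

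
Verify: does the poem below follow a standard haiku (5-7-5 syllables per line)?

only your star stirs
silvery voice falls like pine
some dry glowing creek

Yes

Line 1: only(2) + your(1) + star(1) + stirs(1) = 5 ✓
Line 2: silvery(3) + voice(1) + falls(1) + like(1) + pine(1) = 7 ✓
Line 3: some(1) + dry(1) + glowing(2) + creek(1) = 5 ✓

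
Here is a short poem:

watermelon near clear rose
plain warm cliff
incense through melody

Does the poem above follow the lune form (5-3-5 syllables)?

Line 1: "watermelon near clear rose": 4+1+1+1 = 7 (expected 5)
Line 2: "plain warm cliff": 1+1+1 = 3 ✓
Line 3: "incense through melody": 2+1+3 = 6 (expected 5)

No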